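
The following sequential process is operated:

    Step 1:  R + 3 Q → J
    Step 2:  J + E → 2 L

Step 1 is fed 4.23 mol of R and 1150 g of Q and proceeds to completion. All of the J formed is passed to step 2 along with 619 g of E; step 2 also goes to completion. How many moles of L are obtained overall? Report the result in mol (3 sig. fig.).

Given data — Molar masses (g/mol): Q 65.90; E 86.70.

Step 1:
n(R) = 4.230 mol
n(Q) = 1150 / 65.90 = 17.45 mol
n/ν for R = 4.230/1 = 4.230
n/ν for Q = 17.45/3 = 5.817
Smallest n/ν is R → limiting reagent.
n(J) produced = (1/1) × 4.230 = 4.230 mol
Step 2:
n(J) available = 4.230 mol
n(E) = 619.0 / 86.70 = 7.140 mol
n/ν for J = 4.230/1 = 4.230
n/ν for E = 7.140/1 = 7.140
Smallest n/ν is J → limiting reagent.
n(L) = (2/1) × 4.230 = 8.460 mol

8.46 mol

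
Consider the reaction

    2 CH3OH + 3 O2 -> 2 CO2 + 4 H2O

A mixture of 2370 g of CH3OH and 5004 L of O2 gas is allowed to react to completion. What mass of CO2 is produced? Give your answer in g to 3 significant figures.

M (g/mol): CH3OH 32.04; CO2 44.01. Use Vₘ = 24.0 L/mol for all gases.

3260 g

n(CH3OH) = 2370 / 32.04 = 73.97 mol
n(O2) = 5004 / 24.0 = 208.5 mol
n/ν for CH3OH = 73.97/2 = 36.99
n/ν for O2 = 208.5/3 = 69.50
Smallest n/ν is CH3OH → limiting reagent.
n(CO2) = (2/2) × 73.97 = 73.97 mol
mass = 73.97 × 44.01 = 3255 g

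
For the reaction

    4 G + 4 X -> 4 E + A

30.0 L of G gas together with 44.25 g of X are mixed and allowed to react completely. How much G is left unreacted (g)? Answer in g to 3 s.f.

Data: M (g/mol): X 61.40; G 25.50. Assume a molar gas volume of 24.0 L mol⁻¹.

13.5 g

n(G) = 30.00 / 24.0 = 1.250 mol
n(X) = 44.25 / 61.40 = 0.7207 mol
n/ν for G = 1.250/4 = 0.3125
n/ν for X = 0.7207/4 = 0.1802
Smallest n/ν is X → limiting reagent.
G consumed = (4/4) × 0.7207 = 0.7207 mol
G remaining = 1.250 − 0.7207 = 0.5293 mol
mass = 0.5293 × 25.50 = 13.50 g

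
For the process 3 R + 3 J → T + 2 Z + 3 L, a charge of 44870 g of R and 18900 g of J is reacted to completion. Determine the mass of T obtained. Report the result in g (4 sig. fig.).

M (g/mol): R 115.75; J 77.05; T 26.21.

2143 g

n(R) = 44870 / 115.75 = 387.6 mol
n(J) = 18900 / 77.05 = 245.3 mol
n/ν → R: 129.2, J: 81.77; J is limiting.
n(T) = (1/3) × 245.3 = 81.77 mol
mass = 81.77 × 26.21 = 2143 g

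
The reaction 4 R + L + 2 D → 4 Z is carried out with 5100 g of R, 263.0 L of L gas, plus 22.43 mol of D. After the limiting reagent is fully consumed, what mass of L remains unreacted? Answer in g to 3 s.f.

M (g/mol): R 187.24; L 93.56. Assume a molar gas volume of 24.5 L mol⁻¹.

367 g

n(R) = 5100 / 187.24 = 27.24 mol
n(L) = 263.0 / 24.5 = 10.73 mol
n(D) = 22.43 mol
n/ν for R = 27.24/4 = 6.810
n/ν for L = 10.73/1 = 10.73
n/ν for D = 22.43/2 = 11.22
Smallest n/ν is R → limiting reagent.
L consumed = (1/4) × 27.24 = 6.810 mol
L remaining = 10.73 − 6.810 = 3.920 mol
mass = 3.920 × 93.56 = 366.8 g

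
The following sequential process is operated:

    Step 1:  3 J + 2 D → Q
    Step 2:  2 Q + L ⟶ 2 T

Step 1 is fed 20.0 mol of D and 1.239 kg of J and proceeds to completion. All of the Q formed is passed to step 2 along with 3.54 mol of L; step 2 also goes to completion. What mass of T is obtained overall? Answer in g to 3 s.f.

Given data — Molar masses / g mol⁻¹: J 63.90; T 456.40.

Step 1:
n(D) = 20.00 mol
n(J) = 1.239×1000 / 63.90 = 19.39 mol
n/ν for D = 20.00/2 = 10.00
n/ν for J = 19.39/3 = 6.463
Smallest n/ν is J → limiting reagent.
n(Q) produced = (1/3) × 19.39 = 6.463 mol
Step 2:
n(Q) available = 6.463 mol
n(L) = 3.540 mol
n/ν for Q = 6.463/2 = 3.232
n/ν for L = 3.540/1 = 3.540
Smallest n/ν is Q → limiting reagent.
n(T) = (2/2) × 6.463 = 6.463 mol
mass = 6.463 × 456.40 = 2950 g

2950 g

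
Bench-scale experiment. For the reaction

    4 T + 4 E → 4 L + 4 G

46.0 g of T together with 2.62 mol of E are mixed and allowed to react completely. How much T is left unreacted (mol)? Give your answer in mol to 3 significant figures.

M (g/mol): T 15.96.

n(T) = 46.00 / 15.96 = 2.882 mol
n(E) = 2.620 mol
n/ν → T: 0.7205, E: 0.6550; E is limiting.
T consumed = (4/4) × 2.620 = 2.620 mol
T remaining = 2.882 − 2.620 = 0.2620 mol

0.262 mol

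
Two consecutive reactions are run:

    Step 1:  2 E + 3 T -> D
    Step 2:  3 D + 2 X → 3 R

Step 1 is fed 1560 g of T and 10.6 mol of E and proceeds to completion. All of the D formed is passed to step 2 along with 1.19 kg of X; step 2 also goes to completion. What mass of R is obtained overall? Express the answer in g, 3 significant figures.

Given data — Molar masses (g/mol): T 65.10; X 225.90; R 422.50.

2240 g

Step 1:
n(T) = 1560 / 65.10 = 23.96 mol
n(E) = 10.60 mol
n/ν for T = 23.96/3 = 7.987
n/ν for E = 10.60/2 = 5.300
Smallest n/ν is E → limiting reagent.
n(D) produced = (1/2) × 10.60 = 5.300 mol
Step 2:
n(D) available = 5.300 mol
n(X) = 1.190×1000 / 225.90 = 5.268 mol
n/ν for D = 5.300/3 = 1.767
n/ν for X = 5.268/2 = 2.634
Smallest n/ν is D → limiting reagent.
n(R) = (3/3) × 5.300 = 5.300 mol
mass = 5.300 × 422.50 = 2239 g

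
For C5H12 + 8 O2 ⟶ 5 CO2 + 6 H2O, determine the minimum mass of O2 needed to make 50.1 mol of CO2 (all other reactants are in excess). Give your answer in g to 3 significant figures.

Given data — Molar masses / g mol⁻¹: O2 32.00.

2570 g

n(CO2) = 50.10 mol
n(O2) = (8/5) × 50.10 = 80.16 mol
mass = 80.16 × 32.00 = 2565 g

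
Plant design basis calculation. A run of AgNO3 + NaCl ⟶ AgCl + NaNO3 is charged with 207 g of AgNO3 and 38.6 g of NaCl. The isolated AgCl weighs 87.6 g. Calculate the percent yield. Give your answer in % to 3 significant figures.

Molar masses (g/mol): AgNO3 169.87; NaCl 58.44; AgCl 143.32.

92.5 %

n(AgNO3) = 207.0 / 169.87 = 1.219 mol
n(NaCl) = 38.60 / 58.44 = 0.6605 mol
n/ν → AgNO3: 1.219, NaCl: 0.6605; NaCl is limiting.
theoretical n(AgCl) = (1/1) × 0.6605 = 0.6605 mol → 94.66 g
% yield = 87.6 / 94.66 × 100 = 92.54 %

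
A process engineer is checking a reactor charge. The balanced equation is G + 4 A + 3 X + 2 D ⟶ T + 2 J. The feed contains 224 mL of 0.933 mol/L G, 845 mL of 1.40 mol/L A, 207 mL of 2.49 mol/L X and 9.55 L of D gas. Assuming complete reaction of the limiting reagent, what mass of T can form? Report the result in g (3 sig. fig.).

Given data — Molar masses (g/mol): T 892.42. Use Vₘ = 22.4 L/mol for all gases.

n(G) = 0.933 × 224.0/1000 = 0.2090 mol
n(A) = 1.40 × 845.0/1000 = 1.183 mol
n(X) = 2.49 × 207.0/1000 = 0.5154 mol
n(D) = 9.550 / 22.4 = 0.4263 mol
n/ν → G: 0.2090, A: 0.2958, X: 0.1718, D: 0.2132; X is limiting.
n(T) = (1/3) × 0.5154 = 0.1718 mol
mass = 0.1718 × 892.42 = 153.3 g

153 g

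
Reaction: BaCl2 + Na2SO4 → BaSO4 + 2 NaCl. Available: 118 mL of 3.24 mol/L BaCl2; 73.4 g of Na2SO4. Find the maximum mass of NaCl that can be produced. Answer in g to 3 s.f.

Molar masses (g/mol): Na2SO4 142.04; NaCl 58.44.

44.7 g

n(BaCl2) = 3.24 × 118.0/1000 = 0.3823 mol
n(Na2SO4) = 73.40 / 142.04 = 0.5168 mol
n/ν → BaCl2: 0.3823, Na2SO4: 0.5168; BaCl2 is limiting.
n(NaCl) = (2/1) × 0.3823 = 0.7646 mol
mass = 0.7646 × 58.44 = 44.68 g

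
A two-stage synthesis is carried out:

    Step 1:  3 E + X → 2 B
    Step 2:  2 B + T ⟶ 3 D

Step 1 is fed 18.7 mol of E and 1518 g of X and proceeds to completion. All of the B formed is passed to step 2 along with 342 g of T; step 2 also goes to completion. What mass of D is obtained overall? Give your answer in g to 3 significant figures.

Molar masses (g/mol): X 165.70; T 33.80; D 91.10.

Step 1:
n(E) = 18.70 mol
n(X) = 1518 / 165.70 = 9.161 mol
n/ν for E = 18.70/3 = 6.233
n/ν for X = 9.161/1 = 9.161
Smallest n/ν is E → limiting reagent.
n(B) produced = (2/3) × 18.70 = 12.47 mol
Step 2:
n(B) available = 12.47 mol
n(T) = 342.0 / 33.80 = 10.12 mol
n/ν for B = 12.47/2 = 6.235
n/ν for T = 10.12/1 = 10.12
Smallest n/ν is B → limiting reagent.
n(D) = (3/2) × 12.47 = 18.71 mol
mass = 18.71 × 91.10 = 1704 g

1700 g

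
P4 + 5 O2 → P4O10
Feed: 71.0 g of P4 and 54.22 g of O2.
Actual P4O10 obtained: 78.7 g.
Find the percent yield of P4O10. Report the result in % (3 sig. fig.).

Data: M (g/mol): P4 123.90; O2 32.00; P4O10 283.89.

81.8 %

n(P4) = 71.00 / 123.90 = 0.5730 mol
n(O2) = 54.22 / 32.00 = 1.694 mol
n/ν for P4 = 0.5730/1 = 0.5730
n/ν for O2 = 1.694/5 = 0.3388
Smallest n/ν is O2 → limiting reagent.
theoretical n(P4O10) = (1/5) × 1.694 = 0.3388 mol → 96.18 g
% yield = 78.7 / 96.18 × 100 = 81.83 %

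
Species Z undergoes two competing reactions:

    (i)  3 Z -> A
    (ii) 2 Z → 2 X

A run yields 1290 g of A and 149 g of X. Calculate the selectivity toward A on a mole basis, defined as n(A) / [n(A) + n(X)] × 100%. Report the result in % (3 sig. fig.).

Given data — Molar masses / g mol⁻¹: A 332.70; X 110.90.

n(A) = 1290 / 332.70 = 3.877 mol
n(X) = 149 / 110.90 = 1.344 mol
selectivity = 3.877/(3.877+1.344) × 100 = 74.26 %

74.3 %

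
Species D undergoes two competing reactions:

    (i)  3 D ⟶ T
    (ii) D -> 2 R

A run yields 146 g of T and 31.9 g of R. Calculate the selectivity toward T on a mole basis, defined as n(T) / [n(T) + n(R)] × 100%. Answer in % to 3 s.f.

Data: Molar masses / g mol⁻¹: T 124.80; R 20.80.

43.3 %

n(T) = 146 / 124.80 = 1.170 mol
n(R) = 31.9 / 20.80 = 1.534 mol
selectivity = 1.170/(1.170+1.534) × 100 = 43.27 %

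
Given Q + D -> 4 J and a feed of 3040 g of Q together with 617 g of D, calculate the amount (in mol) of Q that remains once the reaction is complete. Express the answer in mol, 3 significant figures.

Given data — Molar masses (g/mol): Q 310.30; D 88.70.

n(Q) = 3040 / 310.30 = 9.797 mol
n(D) = 617.0 / 88.70 = 6.956 mol
n/ν for Q = 9.797/1 = 9.797
n/ν for D = 6.956/1 = 6.956
Smallest n/ν is D → limiting reagent.
Q consumed = (1/1) × 6.956 = 6.956 mol
Q remaining = 9.797 − 6.956 = 2.841 mol

2.84 mol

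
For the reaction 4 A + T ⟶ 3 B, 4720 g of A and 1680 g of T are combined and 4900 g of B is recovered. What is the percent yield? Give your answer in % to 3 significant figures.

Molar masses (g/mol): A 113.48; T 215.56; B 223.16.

n(A) = 4720 / 113.48 = 41.59 mol
n(T) = 1680 / 215.56 = 7.794 mol
n/ν for A = 41.59/4 = 10.40
n/ν for T = 7.794/1 = 7.794
Smallest n/ν is T → limiting reagent.
theoretical n(B) = (3/1) × 7.794 = 23.38 mol → 5217 g
% yield = 4900 / 5217 × 100 = 93.92 %

93.9 %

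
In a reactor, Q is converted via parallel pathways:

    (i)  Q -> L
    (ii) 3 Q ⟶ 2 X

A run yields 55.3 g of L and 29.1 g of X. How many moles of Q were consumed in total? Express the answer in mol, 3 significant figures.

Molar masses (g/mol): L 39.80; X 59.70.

2.12 mol

n(L) = 55.3 / 39.80 = 1.389 mol
n(X) = 29.1 / 59.70 = 0.4874 mol
n(Q) via (i) = (1/1)×1.389 = 1.389 mol
n(Q) via (ii) = (3/2)×0.4874 = 0.7311 mol
total n(Q) = 1.389 + 0.7311 = 2.120 mol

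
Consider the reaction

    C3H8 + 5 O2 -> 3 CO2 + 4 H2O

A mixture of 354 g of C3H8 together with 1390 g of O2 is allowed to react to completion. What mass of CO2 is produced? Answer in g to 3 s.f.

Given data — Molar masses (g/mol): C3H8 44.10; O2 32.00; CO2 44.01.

1060 g

n(C3H8) = 354.0 / 44.10 = 8.027 mol
n(O2) = 1390 / 32.00 = 43.44 mol
n/ν for C3H8 = 8.027/1 = 8.027
n/ν for O2 = 43.44/5 = 8.688
Smallest n/ν is C3H8 → limiting reagent.
n(CO2) = (3/1) × 8.027 = 24.08 mol
mass = 24.08 × 44.01 = 1060 g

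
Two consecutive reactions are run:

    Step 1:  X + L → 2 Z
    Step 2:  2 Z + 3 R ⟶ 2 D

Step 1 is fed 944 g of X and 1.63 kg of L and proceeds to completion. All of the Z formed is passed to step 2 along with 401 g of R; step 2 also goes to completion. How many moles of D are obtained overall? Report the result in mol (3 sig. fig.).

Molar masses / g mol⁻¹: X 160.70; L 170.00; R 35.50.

7.53 mol

Step 1:
n(X) = 944.0 / 160.70 = 5.874 mol
n(L) = 1.630×1000 / 170.00 = 9.588 mol
n/ν for X = 5.874/1 = 5.874
n/ν for L = 9.588/1 = 9.588
Smallest n/ν is X → limiting reagent.
n(Z) produced = (2/1) × 5.874 = 11.75 mol
Step 2:
n(Z) available = 11.75 mol
n(R) = 401.0 / 35.50 = 11.30 mol
n/ν for Z = 11.75/2 = 5.875
n/ν for R = 11.30/3 = 3.767
Smallest n/ν is R → limiting reagent.
n(D) = (2/3) × 11.30 = 7.533 mol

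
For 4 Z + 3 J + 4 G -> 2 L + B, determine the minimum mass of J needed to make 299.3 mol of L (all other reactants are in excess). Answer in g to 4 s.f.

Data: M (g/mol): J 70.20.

n(L) = 299.3 mol
n(J) = (3/2) × 299.3 = 449.0 mol
mass = 449.0 × 70.20 = 31520 g

31520 g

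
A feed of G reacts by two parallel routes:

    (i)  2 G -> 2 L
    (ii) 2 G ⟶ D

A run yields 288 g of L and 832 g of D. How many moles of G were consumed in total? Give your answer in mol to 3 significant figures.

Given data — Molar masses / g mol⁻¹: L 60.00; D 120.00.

18.7 mol

n(L) = 288 / 60.00 = 4.800 mol
n(D) = 832 / 120.00 = 6.933 mol
n(G) via (i) = (2/2)×4.800 = 4.800 mol
n(G) via (ii) = (2/1)×6.933 = 13.87 mol
total n(G) = 4.800 + 13.87 = 18.67 mol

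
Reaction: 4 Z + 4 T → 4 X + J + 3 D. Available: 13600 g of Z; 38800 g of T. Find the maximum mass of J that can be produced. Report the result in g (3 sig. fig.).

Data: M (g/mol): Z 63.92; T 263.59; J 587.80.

n(Z) = 13600 / 63.92 = 212.8 mol
n(T) = 38800 / 263.59 = 147.2 mol
n/ν for Z = 212.8/4 = 53.20
n/ν for T = 147.2/4 = 36.80
Smallest n/ν is T → limiting reagent.
n(J) = (1/4) × 147.2 = 36.80 mol
mass = 36.80 × 587.80 = 21630 g

21600 g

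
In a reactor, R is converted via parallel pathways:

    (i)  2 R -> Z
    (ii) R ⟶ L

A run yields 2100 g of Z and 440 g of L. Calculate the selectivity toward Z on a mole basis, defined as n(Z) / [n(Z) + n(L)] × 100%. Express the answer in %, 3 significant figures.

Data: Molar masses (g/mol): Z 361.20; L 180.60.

n(Z) = 2100 / 361.20 = 5.814 mol
n(L) = 440 / 180.60 = 2.436 mol
selectivity = 5.814/(5.814+2.436) × 100 = 70.47 %

70.5 %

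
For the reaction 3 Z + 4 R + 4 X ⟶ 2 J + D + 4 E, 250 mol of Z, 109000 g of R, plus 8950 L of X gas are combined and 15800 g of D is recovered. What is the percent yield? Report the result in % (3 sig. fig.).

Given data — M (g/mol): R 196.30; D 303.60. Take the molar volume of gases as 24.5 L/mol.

62.5 %

n(Z) = 250.0 mol
n(R) = 109000 / 196.30 = 555.3 mol
n(X) = 8950 / 24.5 = 365.3 mol
n/ν for Z = 250.0/3 = 83.33
n/ν for R = 555.3/4 = 138.8
n/ν for X = 365.3/4 = 91.33
Smallest n/ν is Z → limiting reagent.
theoretical n(D) = (1/3) × 250.0 = 83.33 mol → 25300 g
% yield = 15800 / 25300 × 100 = 62.45 %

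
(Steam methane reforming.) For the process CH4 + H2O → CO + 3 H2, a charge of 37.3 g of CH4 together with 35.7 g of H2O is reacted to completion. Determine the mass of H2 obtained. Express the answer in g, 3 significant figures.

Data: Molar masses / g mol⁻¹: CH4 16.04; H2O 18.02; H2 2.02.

12.0 g

n(CH4) = 37.30 / 16.04 = 2.325 mol
n(H2O) = 35.70 / 18.02 = 1.981 mol
n/ν → CH4: 2.325, H2O: 1.981; H2O is limiting.
n(H2) = (3/1) × 1.981 = 5.943 mol
mass = 5.943 × 2.02 = 12.00 g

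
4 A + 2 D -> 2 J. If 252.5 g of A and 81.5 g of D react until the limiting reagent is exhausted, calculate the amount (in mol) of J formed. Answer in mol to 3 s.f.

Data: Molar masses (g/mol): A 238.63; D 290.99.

0.280 mol

n(A) = 252.5 / 238.63 = 1.058 mol
n(D) = 81.50 / 290.99 = 0.2801 mol
n/ν for A = 1.058/4 = 0.2645
n/ν for D = 0.2801/2 = 0.1401
Smallest n/ν is D → limiting reagent.
n(J) = (2/2) × 0.2801 = 0.2801 mol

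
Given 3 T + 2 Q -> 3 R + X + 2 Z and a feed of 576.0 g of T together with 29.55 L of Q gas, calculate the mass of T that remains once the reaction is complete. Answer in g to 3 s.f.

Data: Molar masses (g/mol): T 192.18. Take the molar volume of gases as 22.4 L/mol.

196 g

n(T) = 576.0 / 192.18 = 2.997 mol
n(Q) = 29.55 / 22.4 = 1.319 mol
n/ν for T = 2.997/3 = 0.9990
n/ν for Q = 1.319/2 = 0.6595
Smallest n/ν is Q → limiting reagent.
T consumed = (3/2) × 1.319 = 1.979 mol
T remaining = 2.997 − 1.979 = 1.018 mol
mass = 1.018 × 192.18 = 195.6 g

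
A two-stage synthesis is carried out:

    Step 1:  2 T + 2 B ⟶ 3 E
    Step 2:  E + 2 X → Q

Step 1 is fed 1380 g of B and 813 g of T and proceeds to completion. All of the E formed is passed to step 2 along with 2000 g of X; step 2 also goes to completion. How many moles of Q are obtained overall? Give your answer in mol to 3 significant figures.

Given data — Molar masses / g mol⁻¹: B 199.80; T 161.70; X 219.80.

4.55 mol

Step 1:
n(B) = 1380 / 199.80 = 6.907 mol
n(T) = 813.0 / 161.70 = 5.028 mol
n/ν for B = 6.907/2 = 3.454
n/ν for T = 5.028/2 = 2.514
Smallest n/ν is T → limiting reagent.
n(E) produced = (3/2) × 5.028 = 7.542 mol
Step 2:
n(E) available = 7.542 mol
n(X) = 2000 / 219.80 = 9.099 mol
n/ν for E = 7.542/1 = 7.542
n/ν for X = 9.099/2 = 4.550
Smallest n/ν is X → limiting reagent.
n(Q) = (1/2) × 9.099 = 4.550 mol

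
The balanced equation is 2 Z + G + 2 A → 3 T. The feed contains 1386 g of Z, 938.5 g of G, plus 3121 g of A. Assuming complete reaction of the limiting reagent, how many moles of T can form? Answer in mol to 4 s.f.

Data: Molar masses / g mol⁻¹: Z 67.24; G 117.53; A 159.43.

23.96 mol

n(Z) = 1386 / 67.24 = 20.61 mol
n(G) = 938.5 / 117.53 = 7.985 mol
n(A) = 3121 / 159.43 = 19.58 mol
n/ν → Z: 10.31, G: 7.985, A: 9.790; G is limiting.
n(T) = (3/1) × 7.985 = 23.96 mol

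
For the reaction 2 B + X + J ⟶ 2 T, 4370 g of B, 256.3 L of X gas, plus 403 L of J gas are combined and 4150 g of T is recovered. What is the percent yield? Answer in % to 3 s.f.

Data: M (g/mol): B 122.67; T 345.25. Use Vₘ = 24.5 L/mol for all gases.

n(B) = 4370 / 122.67 = 35.62 mol
n(X) = 256.3 / 24.5 = 10.46 mol
n(J) = 403.0 / 24.5 = 16.45 mol
n/ν for B = 35.62/2 = 17.81
n/ν for X = 10.46/1 = 10.46
n/ν for J = 16.45/1 = 16.45
Smallest n/ν is X → limiting reagent.
theoretical n(T) = (2/1) × 10.46 = 20.92 mol → 7223 g
% yield = 4150 / 7223 × 100 = 57.46 %

57.5 %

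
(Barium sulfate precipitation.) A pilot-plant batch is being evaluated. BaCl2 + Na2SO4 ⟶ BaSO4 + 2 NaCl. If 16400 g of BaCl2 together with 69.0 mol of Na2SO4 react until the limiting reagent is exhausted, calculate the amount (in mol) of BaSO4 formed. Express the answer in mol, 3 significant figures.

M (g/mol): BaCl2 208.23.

n(BaCl2) = 16400 / 208.23 = 78.76 mol
n(Na2SO4) = 69.00 mol
n/ν for BaCl2 = 78.76/1 = 78.76
n/ν for Na2SO4 = 69.00/1 = 69.00
Smallest n/ν is Na2SO4 → limiting reagent.
n(BaSO4) = (1/1) × 69.00 = 69.00 mol

69.0 mol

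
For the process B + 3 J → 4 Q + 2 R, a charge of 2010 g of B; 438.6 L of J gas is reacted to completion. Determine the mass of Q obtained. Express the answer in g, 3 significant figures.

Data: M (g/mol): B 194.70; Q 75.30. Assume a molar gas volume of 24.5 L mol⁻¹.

1800 g

n(B) = 2010 / 194.70 = 10.32 mol
n(J) = 438.6 / 24.5 = 17.90 mol
n/ν → B: 10.32, J: 5.967; J is limiting.
n(Q) = (4/3) × 17.90 = 23.87 mol
mass = 23.87 × 75.30 = 1797 g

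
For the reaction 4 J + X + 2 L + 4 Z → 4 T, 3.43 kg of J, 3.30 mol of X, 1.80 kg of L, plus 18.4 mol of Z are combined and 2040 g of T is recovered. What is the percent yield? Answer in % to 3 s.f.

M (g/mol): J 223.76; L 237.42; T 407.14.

38.0 %

n(J) = 3.430×1000 / 223.76 = 15.33 mol
n(X) = 3.300 mol
n(L) = 1.800×1000 / 237.42 = 7.582 mol
n(Z) = 18.40 mol
n/ν for J = 15.33/4 = 3.833
n/ν for X = 3.300/1 = 3.300
n/ν for L = 7.582/2 = 3.791
n/ν for Z = 18.40/4 = 4.600
Smallest n/ν is X → limiting reagent.
theoretical n(T) = (4/1) × 3.300 = 13.20 mol → 5374 g
% yield = 2040 / 5374 × 100 = 37.96 %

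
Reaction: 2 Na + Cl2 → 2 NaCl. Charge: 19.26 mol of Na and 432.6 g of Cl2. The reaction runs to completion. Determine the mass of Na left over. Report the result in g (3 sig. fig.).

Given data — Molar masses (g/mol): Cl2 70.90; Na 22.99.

162 g

n(Na) = 19.26 mol
n(Cl2) = 432.6 / 70.90 = 6.102 mol
n/ν for Na = 19.26/2 = 9.630
n/ν for Cl2 = 6.102/1 = 6.102
Smallest n/ν is Cl2 → limiting reagent.
Na consumed = (2/1) × 6.102 = 12.20 mol
Na remaining = 19.26 − 12.20 = 7.060 mol
mass = 7.060 × 22.99 = 162.3 g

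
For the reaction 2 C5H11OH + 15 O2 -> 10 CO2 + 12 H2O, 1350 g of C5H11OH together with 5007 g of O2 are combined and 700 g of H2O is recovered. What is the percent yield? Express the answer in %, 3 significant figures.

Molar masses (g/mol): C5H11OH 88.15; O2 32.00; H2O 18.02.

42.3 %

n(C5H11OH) = 1350 / 88.15 = 15.31 mol
n(O2) = 5007 / 32.00 = 156.5 mol
n/ν for C5H11OH = 15.31/2 = 7.655
n/ν for O2 = 156.5/15 = 10.43
Smallest n/ν is C5H11OH → limiting reagent.
theoretical n(H2O) = (12/2) × 15.31 = 91.86 mol → 1655 g
% yield = 700 / 1655 × 100 = 42.30 %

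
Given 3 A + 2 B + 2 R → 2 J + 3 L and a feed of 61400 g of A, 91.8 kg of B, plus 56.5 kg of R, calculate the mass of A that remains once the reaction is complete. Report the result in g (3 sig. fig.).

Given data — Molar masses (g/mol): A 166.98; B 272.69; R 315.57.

n(A) = 61400 / 166.98 = 367.7 mol
n(B) = 91.80×1000 / 272.69 = 336.6 mol
n(R) = 56.50×1000 / 315.57 = 179.0 mol
n/ν for A = 367.7/3 = 122.6
n/ν for B = 336.6/2 = 168.3
n/ν for R = 179.0/2 = 89.50
Smallest n/ν is R → limiting reagent.
A consumed = (3/2) × 179.0 = 268.5 mol
A remaining = 367.7 − 268.5 = 99.20 mol
mass = 99.20 × 166.98 = 16560 g

16600 g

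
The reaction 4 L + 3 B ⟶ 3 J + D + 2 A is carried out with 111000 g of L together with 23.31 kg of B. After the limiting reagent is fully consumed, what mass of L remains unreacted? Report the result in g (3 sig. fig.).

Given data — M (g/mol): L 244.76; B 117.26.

n(L) = 111000 / 244.76 = 453.5 mol
n(B) = 23.31×1000 / 117.26 = 198.8 mol
n/ν for L = 453.5/4 = 113.4
n/ν for B = 198.8/3 = 66.27
Smallest n/ν is B → limiting reagent.
L consumed = (4/3) × 198.8 = 265.1 mol
L remaining = 453.5 − 265.1 = 188.4 mol
mass = 188.4 × 244.76 = 46110 g

46100 g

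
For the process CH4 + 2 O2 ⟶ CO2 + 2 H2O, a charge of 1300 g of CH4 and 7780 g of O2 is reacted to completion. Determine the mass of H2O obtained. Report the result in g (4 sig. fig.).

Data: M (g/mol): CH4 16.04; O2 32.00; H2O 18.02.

2921 g

n(CH4) = 1300 / 16.04 = 81.05 mol
n(O2) = 7780 / 32.00 = 243.1 mol
n/ν for CH4 = 81.05/1 = 81.05
n/ν for O2 = 243.1/2 = 121.6
Smallest n/ν is CH4 → limiting reagent.
n(H2O) = (2/1) × 81.05 = 162.1 mol
mass = 162.1 × 18.02 = 2921 g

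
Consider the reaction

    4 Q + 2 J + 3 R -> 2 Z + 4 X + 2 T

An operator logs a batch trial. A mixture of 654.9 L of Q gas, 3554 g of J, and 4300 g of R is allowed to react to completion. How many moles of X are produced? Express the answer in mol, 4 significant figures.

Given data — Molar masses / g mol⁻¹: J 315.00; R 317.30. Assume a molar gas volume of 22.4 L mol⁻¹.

18.07 mol

n(Q) = 654.9 / 22.4 = 29.24 mol
n(J) = 3554 / 315.00 = 11.28 mol
n(R) = 4300 / 317.30 = 13.55 mol
n/ν for Q = 29.24/4 = 7.310
n/ν for J = 11.28/2 = 5.640
n/ν for R = 13.55/3 = 4.517
Smallest n/ν is R → limiting reagent.
n(X) = (4/3) × 13.55 = 18.07 mol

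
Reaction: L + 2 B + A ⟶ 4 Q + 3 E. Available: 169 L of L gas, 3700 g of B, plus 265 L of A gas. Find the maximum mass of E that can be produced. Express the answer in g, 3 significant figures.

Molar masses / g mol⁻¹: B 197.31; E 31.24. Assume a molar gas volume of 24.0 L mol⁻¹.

n(L) = 169.0 / 24.0 = 7.042 mol
n(B) = 3700 / 197.31 = 18.75 mol
n(A) = 265.0 / 24.0 = 11.04 mol
n/ν for L = 7.042/1 = 7.042
n/ν for B = 18.75/2 = 9.375
n/ν for A = 11.04/1 = 11.04
Smallest n/ν is L → limiting reagent.
n(E) = (3/1) × 7.042 = 21.13 mol
mass = 21.13 × 31.24 = 660.1 g

660 g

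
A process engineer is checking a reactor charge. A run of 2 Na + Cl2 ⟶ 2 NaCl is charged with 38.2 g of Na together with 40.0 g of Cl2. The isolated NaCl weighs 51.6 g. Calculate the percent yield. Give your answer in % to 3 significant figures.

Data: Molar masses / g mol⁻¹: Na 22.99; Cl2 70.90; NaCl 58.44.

n(Na) = 38.20 / 22.99 = 1.662 mol
n(Cl2) = 40.00 / 70.90 = 0.5642 mol
n/ν for Na = 1.662/2 = 0.8310
n/ν for Cl2 = 0.5642/1 = 0.5642
Smallest n/ν is Cl2 → limiting reagent.
theoretical n(NaCl) = (2/1) × 0.5642 = 1.128 mol → 65.92 g
% yield = 51.6 / 65.92 × 100 = 78.28 %

78.3 %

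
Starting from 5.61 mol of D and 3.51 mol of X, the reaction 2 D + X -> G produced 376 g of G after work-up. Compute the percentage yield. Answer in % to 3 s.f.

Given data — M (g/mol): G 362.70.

37.0 %

n(D) = 5.610 mol
n(X) = 3.510 mol
n/ν → D: 2.805, X: 3.510; D is limiting.
theoretical n(G) = (1/2) × 5.610 = 2.805 mol → 1017 g
% yield = 376 / 1017 × 100 = 36.97 %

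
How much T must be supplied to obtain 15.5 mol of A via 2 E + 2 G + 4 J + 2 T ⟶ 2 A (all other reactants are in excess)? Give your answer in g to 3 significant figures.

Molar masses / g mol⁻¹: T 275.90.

4280 g

n(A) = 15.50 mol
n(T) = (2/2) × 15.50 = 15.50 mol
mass = 15.50 × 275.90 = 4276 g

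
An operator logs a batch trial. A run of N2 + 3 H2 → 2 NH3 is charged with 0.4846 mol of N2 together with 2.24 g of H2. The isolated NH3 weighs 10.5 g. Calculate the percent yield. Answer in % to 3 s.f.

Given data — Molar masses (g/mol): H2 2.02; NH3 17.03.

n(N2) = 0.4846 mol
n(H2) = 2.240 / 2.02 = 1.109 mol
n/ν for N2 = 0.4846/1 = 0.4846
n/ν for H2 = 1.109/3 = 0.3697
Smallest n/ν is H2 → limiting reagent.
theoretical n(NH3) = (2/3) × 1.109 = 0.7393 mol → 12.59 g
% yield = 10.5 / 12.59 × 100 = 83.40 %

83.4 %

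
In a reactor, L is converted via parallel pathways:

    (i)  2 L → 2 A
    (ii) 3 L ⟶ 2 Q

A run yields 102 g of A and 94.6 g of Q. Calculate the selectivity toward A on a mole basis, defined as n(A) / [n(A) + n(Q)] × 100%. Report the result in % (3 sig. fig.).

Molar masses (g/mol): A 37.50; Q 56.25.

n(A) = 102 / 37.50 = 2.720 mol
n(Q) = 94.6 / 56.25 = 1.682 mol
selectivity = 2.720/(2.720+1.682) × 100 = 61.79 %

61.8 %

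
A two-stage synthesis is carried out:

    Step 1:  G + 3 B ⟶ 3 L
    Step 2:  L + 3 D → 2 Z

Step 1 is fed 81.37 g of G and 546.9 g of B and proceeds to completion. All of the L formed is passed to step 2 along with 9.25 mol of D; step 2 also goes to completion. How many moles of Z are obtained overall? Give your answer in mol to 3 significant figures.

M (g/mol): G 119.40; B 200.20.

Step 1:
n(G) = 81.37 / 119.40 = 0.6815 mol
n(B) = 546.9 / 200.20 = 2.732 mol
n/ν for G = 0.6815/1 = 0.6815
n/ν for B = 2.732/3 = 0.9107
Smallest n/ν is G → limiting reagent.
n(L) produced = (3/1) × 0.6815 = 2.045 mol
Step 2:
n(L) available = 2.045 mol
n(D) = 9.250 mol
n/ν for L = 2.045/1 = 2.045
n/ν for D = 9.250/3 = 3.083
Smallest n/ν is L → limiting reagent.
n(Z) = (2/1) × 2.045 = 4.090 mol

4.09 mol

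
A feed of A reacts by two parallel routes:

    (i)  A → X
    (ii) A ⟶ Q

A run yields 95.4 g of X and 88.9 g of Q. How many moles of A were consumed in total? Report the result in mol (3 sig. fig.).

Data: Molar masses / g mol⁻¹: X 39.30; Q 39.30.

n(X) = 95.4 / 39.30 = 2.427 mol
n(Q) = 88.9 / 39.30 = 2.262 mol
n(A) via (i) = (1/1)×2.427 = 2.427 mol
n(A) via (ii) = (1/1)×2.262 = 2.262 mol
total n(A) = 2.427 + 2.262 = 4.689 mol

4.69 mol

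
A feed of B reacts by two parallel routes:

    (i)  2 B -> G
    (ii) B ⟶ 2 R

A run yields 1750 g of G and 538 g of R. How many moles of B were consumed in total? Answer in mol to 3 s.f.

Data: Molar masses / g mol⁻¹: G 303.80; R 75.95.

15.1 mol

n(G) = 1750 / 303.80 = 5.760 mol
n(R) = 538 / 75.95 = 7.084 mol
n(B) via (i) = (2/1)×5.760 = 11.52 mol
n(B) via (ii) = (1/2)×7.084 = 3.542 mol
total n(B) = 11.52 + 3.542 = 15.06 mol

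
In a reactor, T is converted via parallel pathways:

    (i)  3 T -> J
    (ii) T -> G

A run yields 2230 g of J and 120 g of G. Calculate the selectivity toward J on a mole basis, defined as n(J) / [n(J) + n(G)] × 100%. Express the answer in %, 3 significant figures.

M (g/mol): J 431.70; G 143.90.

86.1 %

n(J) = 2230 / 431.70 = 5.166 mol
n(G) = 120 / 143.90 = 0.8339 mol
selectivity = 5.166/(5.166+0.8339) × 100 = 86.10 %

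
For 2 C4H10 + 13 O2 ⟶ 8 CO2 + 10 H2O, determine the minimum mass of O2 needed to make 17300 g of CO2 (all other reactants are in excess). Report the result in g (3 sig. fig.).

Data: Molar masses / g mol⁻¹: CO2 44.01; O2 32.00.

n(CO2) = 17300 / 44.01 = 393.1 mol
n(O2) = (13/8) × 393.1 = 638.8 mol
mass = 638.8 × 32.00 = 20440 g

20400 g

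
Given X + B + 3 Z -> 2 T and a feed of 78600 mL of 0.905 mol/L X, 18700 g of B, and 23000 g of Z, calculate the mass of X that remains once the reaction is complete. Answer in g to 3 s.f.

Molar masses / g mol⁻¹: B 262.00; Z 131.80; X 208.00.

2700 g

n(X) = 0.905 × 78600/1000 = 71.13 mol
n(B) = 18700 / 262.00 = 71.37 mol
n(Z) = 23000 / 131.80 = 174.5 mol
n/ν for X = 71.13/1 = 71.13
n/ν for B = 71.37/1 = 71.37
n/ν for Z = 174.5/3 = 58.17
Smallest n/ν is Z → limiting reagent.
X consumed = (1/3) × 174.5 = 58.17 mol
X remaining = 71.13 − 58.17 = 12.96 mol
mass = 12.96 × 208.00 = 2696 g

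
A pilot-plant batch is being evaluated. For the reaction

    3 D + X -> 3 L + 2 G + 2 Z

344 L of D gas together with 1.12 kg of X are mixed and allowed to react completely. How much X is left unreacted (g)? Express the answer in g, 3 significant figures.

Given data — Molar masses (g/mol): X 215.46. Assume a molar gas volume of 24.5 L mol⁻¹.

n(D) = 344.0 / 24.5 = 14.04 mol
n(X) = 1.120×1000 / 215.46 = 5.198 mol
n/ν for D = 14.04/3 = 4.680
n/ν for X = 5.198/1 = 5.198
Smallest n/ν is D → limiting reagent.
X consumed = (1/3) × 14.04 = 4.680 mol
X remaining = 5.198 − 4.680 = 0.5180 mol
mass = 0.5180 × 215.46 = 111.6 g

112 g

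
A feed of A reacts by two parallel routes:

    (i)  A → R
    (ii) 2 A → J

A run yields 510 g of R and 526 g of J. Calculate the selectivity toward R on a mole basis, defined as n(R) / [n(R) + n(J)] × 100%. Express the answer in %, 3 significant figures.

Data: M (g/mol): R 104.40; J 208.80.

n(R) = 510 / 104.40 = 4.885 mol
n(J) = 526 / 208.80 = 2.519 mol
selectivity = 4.885/(4.885+2.519) × 100 = 65.98 %

66.0 %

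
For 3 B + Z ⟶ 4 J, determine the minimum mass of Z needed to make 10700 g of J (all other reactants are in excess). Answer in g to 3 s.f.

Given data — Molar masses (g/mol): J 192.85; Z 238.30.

n(J) = 10700 / 192.85 = 55.48 mol
n(Z) = (1/4) × 55.48 = 13.87 mol
mass = 13.87 × 238.30 = 3305 g

3310 g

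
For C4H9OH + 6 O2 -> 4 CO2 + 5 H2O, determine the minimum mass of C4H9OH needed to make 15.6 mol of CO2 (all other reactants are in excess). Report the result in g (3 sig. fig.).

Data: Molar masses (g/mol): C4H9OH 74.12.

n(CO2) = 15.60 mol
n(C4H9OH) = (1/4) × 15.60 = 3.900 mol
mass = 3.900 × 74.12 = 289.1 g

289 g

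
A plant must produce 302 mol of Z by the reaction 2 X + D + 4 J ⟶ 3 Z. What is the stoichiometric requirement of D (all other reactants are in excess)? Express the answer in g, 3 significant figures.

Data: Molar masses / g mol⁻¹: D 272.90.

n(Z) = 302.0 mol
n(D) = (1/3) × 302.0 = 100.7 mol
mass = 100.7 × 272.90 = 27480 g

27500 g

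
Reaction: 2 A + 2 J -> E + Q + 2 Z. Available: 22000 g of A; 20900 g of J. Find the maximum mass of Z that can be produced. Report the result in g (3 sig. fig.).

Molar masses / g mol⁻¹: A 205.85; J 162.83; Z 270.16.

n(A) = 22000 / 205.85 = 106.9 mol
n(J) = 20900 / 162.83 = 128.4 mol
n/ν → A: 53.45, J: 64.20; A is limiting.
n(Z) = (2/2) × 106.9 = 106.9 mol
mass = 106.9 × 270.16 = 28880 g

28900 g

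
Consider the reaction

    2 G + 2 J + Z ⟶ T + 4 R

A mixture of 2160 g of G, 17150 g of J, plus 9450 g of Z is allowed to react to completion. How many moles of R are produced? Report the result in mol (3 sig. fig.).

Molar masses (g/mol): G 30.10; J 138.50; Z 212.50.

n(G) = 2160 / 30.10 = 71.76 mol
n(J) = 17150 / 138.50 = 123.8 mol
n(Z) = 9450 / 212.50 = 44.47 mol
n/ν for G = 71.76/2 = 35.88
n/ν for J = 123.8/2 = 61.90
n/ν for Z = 44.47/1 = 44.47
Smallest n/ν is G → limiting reagent.
n(R) = (4/2) × 71.76 = 143.5 mol

144 mol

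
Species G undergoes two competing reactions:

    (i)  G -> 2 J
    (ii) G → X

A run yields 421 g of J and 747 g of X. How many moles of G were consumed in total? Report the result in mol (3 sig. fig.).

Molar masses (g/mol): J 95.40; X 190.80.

n(J) = 421 / 95.40 = 4.413 mol
n(X) = 747 / 190.80 = 3.915 mol
n(G) via (i) = (1/2)×4.413 = 2.207 mol
n(G) via (ii) = (1/1)×3.915 = 3.915 mol
total n(G) = 2.207 + 3.915 = 6.122 mol

6.12 mol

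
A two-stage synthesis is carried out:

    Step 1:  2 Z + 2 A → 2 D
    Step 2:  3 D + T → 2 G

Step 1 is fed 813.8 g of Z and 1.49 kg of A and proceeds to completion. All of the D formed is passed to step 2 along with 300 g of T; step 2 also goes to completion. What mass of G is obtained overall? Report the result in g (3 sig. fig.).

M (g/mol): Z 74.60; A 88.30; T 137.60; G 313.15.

1370 g

Step 1:
n(Z) = 813.8 / 74.60 = 10.91 mol
n(A) = 1.490×1000 / 88.30 = 16.87 mol
n/ν for Z = 10.91/2 = 5.455
n/ν for A = 16.87/2 = 8.435
Smallest n/ν is Z → limiting reagent.
n(D) produced = (2/2) × 10.91 = 10.91 mol
Step 2:
n(D) available = 10.91 mol
n(T) = 300.0 / 137.60 = 2.180 mol
n/ν for D = 10.91/3 = 3.637
n/ν for T = 2.180/1 = 2.180
Smallest n/ν is T → limiting reagent.
n(G) = (2/1) × 2.180 = 4.360 mol
mass = 4.360 × 313.15 = 1365 g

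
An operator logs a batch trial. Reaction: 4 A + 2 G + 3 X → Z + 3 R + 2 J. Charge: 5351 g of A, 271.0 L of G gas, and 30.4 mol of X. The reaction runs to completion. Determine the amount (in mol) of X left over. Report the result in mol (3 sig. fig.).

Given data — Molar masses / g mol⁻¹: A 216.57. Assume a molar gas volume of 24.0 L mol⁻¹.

13.5 mol

n(A) = 5351 / 216.57 = 24.71 mol
n(G) = 271.0 / 24.0 = 11.29 mol
n(X) = 30.40 mol
n/ν for A = 24.71/4 = 6.178
n/ν for G = 11.29/2 = 5.645
n/ν for X = 30.40/3 = 10.13
Smallest n/ν is G → limiting reagent.
X consumed = (3/2) × 11.29 = 16.94 mol
X remaining = 30.40 − 16.94 = 13.46 mol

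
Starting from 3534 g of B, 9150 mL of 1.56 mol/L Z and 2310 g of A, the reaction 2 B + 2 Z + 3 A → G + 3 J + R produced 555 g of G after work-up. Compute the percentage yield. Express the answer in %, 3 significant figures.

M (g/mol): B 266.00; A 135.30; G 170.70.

n(B) = 3534 / 266.00 = 13.29 mol
n(Z) = 1.56 × 9150/1000 = 14.27 mol
n(A) = 2310 / 135.30 = 17.07 mol
n/ν for B = 13.29/2 = 6.645
n/ν for Z = 14.27/2 = 7.135
n/ν for A = 17.07/3 = 5.690
Smallest n/ν is A → limiting reagent.
theoretical n(G) = (1/3) × 17.07 = 5.690 mol → 971.3 g
% yield = 555 / 971.3 × 100 = 57.14 %

57.1 %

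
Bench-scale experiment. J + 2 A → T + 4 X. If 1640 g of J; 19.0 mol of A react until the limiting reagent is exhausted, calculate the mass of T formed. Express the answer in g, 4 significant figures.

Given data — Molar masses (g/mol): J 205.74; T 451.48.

3599 g

n(J) = 1640 / 205.74 = 7.971 mol
n(A) = 19.00 mol
n/ν → J: 7.971, A: 9.500; J is limiting.
n(T) = (1/1) × 7.971 = 7.971 mol
mass = 7.971 × 451.48 = 3599 g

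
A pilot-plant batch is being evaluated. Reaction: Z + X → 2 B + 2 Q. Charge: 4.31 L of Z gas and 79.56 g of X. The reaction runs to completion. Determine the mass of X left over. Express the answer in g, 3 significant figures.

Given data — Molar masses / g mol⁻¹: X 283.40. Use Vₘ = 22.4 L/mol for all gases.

25.0 g

n(Z) = 4.310 / 22.4 = 0.1924 mol
n(X) = 79.56 / 283.40 = 0.2807 mol
n/ν → Z: 0.1924, X: 0.2807; Z is limiting.
X consumed = (1/1) × 0.1924 = 0.1924 mol
X remaining = 0.2807 − 0.1924 = 0.08830 mol
mass = 0.08830 × 283.40 = 25.02 g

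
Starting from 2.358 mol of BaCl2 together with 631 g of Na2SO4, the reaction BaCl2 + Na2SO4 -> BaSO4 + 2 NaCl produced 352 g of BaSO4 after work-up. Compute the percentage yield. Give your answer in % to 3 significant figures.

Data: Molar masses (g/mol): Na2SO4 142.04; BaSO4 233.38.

n(BaCl2) = 2.358 mol
n(Na2SO4) = 631.0 / 142.04 = 4.442 mol
n/ν for BaCl2 = 2.358/1 = 2.358
n/ν for Na2SO4 = 4.442/1 = 4.442
Smallest n/ν is BaCl2 → limiting reagent.
theoretical n(BaSO4) = (1/1) × 2.358 = 2.358 mol → 550.3 g
% yield = 352 / 550.3 × 100 = 63.97 %

64.0 %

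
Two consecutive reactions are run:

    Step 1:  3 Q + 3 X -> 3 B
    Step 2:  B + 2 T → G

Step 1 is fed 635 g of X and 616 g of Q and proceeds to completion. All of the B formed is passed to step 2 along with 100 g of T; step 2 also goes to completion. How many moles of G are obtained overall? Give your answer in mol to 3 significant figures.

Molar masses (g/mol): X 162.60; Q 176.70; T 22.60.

Step 1:
n(X) = 635.0 / 162.60 = 3.905 mol
n(Q) = 616.0 / 176.70 = 3.486 mol
n/ν for X = 3.905/3 = 1.302
n/ν for Q = 3.486/3 = 1.162
Smallest n/ν is Q → limiting reagent.
n(B) produced = (3/3) × 3.486 = 3.486 mol
Step 2:
n(B) available = 3.486 mol
n(T) = 100.0 / 22.60 = 4.425 mol
n/ν for B = 3.486/1 = 3.486
n/ν for T = 4.425/2 = 2.213
Smallest n/ν is T → limiting reagent.
n(G) = (1/2) × 4.425 = 2.213 mol

2.21 mol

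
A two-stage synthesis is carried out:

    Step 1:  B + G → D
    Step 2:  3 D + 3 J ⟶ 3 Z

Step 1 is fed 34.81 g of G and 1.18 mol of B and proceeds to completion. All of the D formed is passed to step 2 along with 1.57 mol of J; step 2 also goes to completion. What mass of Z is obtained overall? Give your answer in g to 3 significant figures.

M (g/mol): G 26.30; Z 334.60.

395 g

Step 1:
n(G) = 34.81 / 26.30 = 1.324 mol
n(B) = 1.180 mol
n/ν for G = 1.324/1 = 1.324
n/ν for B = 1.180/1 = 1.180
Smallest n/ν is B → limiting reagent.
n(D) produced = (1/1) × 1.180 = 1.180 mol
Step 2:
n(D) available = 1.180 mol
n(J) = 1.570 mol
n/ν for D = 1.180/3 = 0.3933
n/ν for J = 1.570/3 = 0.5233
Smallest n/ν is D → limiting reagent.
n(Z) = (3/3) × 1.180 = 1.180 mol
mass = 1.180 × 334.60 = 394.8 g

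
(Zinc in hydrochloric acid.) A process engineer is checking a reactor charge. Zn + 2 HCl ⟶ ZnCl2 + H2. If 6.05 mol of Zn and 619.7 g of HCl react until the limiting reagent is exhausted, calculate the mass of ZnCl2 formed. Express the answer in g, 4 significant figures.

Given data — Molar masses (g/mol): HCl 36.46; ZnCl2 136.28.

n(Zn) = 6.050 mol
n(HCl) = 619.7 / 36.46 = 17.00 mol
n/ν → Zn: 6.050, HCl: 8.500; Zn is limiting.
n(ZnCl2) = (1/1) × 6.050 = 6.050 mol
mass = 6.050 × 136.28 = 824.5 g

824.5 g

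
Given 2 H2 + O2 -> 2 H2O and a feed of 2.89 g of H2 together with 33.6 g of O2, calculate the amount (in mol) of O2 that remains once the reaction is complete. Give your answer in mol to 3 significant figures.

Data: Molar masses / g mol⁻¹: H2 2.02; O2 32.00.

0.335 mol

n(H2) = 2.890 / 2.02 = 1.431 mol
n(O2) = 33.60 / 32.00 = 1.050 mol
n/ν → H2: 0.7155, O2: 1.050; H2 is limiting.
O2 consumed = (1/2) × 1.431 = 0.7155 mol
O2 remaining = 1.050 − 0.7155 = 0.3345 mol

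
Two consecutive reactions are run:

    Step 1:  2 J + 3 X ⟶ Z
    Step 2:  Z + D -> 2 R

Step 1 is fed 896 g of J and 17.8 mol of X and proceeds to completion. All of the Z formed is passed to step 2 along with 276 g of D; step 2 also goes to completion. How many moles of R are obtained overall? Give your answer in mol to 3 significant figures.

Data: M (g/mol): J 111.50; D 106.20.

5.20 mol

Step 1:
n(J) = 896.0 / 111.50 = 8.036 mol
n(X) = 17.80 mol
n/ν for J = 8.036/2 = 4.018
n/ν for X = 17.80/3 = 5.933
Smallest n/ν is J → limiting reagent.
n(Z) produced = (1/2) × 8.036 = 4.018 mol
Step 2:
n(Z) available = 4.018 mol
n(D) = 276.0 / 106.20 = 2.599 mol
n/ν for Z = 4.018/1 = 4.018
n/ν for D = 2.599/1 = 2.599
Smallest n/ν is D → limiting reagent.
n(R) = (2/1) × 2.599 = 5.198 mol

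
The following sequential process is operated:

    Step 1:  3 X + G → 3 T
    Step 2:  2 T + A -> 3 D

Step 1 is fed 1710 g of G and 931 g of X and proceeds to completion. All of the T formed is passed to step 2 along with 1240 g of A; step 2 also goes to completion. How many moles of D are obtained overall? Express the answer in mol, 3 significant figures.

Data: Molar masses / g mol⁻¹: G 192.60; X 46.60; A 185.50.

Step 1:
n(G) = 1710 / 192.60 = 8.879 mol
n(X) = 931.0 / 46.60 = 19.98 mol
n/ν for G = 8.879/1 = 8.879
n/ν for X = 19.98/3 = 6.660
Smallest n/ν is X → limiting reagent.
n(T) produced = (3/3) × 19.98 = 19.98 mol
Step 2:
n(T) available = 19.98 mol
n(A) = 1240 / 185.50 = 6.685 mol
n/ν for T = 19.98/2 = 9.990
n/ν for A = 6.685/1 = 6.685
Smallest n/ν is A → limiting reagent.
n(D) = (3/1) × 6.685 = 20.06 mol

20.1 mol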